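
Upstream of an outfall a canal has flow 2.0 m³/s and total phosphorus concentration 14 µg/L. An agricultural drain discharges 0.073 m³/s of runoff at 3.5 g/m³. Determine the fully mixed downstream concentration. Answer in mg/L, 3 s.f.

0.137 mg/L

14 µg/L = 0.014 mg/L.
Conservation of mass across the mixing zone: C = (0.073·3.5 + 2·0.014) / (0.073 + 2) = 0.2835/2.073 = 0.1368 mg/L.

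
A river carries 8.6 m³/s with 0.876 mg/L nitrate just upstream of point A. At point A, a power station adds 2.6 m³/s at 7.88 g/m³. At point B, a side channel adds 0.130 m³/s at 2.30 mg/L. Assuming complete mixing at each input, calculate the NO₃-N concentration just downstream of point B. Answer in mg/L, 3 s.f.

After input A: C = (8.6·0.876 + 2.6·7.88) / 11.2 = 2.502 mg/L.
After input B: C = (11.2·2.502 + 0.13·2.3) / 11.33 = 2.5 mg/L.

2.50 mg/L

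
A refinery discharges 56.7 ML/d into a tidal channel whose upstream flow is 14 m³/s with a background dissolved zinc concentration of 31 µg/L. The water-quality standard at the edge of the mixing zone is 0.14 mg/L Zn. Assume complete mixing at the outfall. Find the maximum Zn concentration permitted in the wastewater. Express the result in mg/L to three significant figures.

2.47 mg/L

56.7 ML/d = 0.6562 m³/s.
31 µg/L = 0.031 mg/L.
Mass balance: 0.14·14.66 = 0.6562·Cₑ + 14·0.031.
Cₑ = (2.052 − 0.434) / 0.6562 = 2.465 mg/L.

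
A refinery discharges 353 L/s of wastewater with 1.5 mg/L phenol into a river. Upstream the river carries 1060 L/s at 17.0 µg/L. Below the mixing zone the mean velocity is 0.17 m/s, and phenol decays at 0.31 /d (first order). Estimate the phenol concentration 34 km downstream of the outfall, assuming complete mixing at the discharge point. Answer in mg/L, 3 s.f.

353 L/s = 0.353 m³/s.
1060 L/s = 1.06 m³/s.
17.0 µg/L = 0.017 mg/L.
After complete mixing, C₀ = (0.353·1.5 + 1.06·0.017) / 1.413 = 0.3875 mg/L.
Travel time t = 3.4e+04 m / 0.17 m/s = 2e+05 s = 2.315 d.
C = 0.3875·exp(−0.31·2.315) = 0.3875·0.4879 = 0.1891 mg/L.

0.189 mg/L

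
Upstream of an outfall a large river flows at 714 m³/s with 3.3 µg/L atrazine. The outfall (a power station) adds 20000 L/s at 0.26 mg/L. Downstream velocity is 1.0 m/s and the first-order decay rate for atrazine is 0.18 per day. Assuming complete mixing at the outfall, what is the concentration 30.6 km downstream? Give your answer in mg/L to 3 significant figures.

20000 L/s = 20 m³/s.
3.3 µg/L = 0.0033 mg/L.
After complete mixing, C₀ = (20·0.26 + 714·0.0033) / 734 = 0.01029 mg/L.
Travel time t = 3.06e+04 m / 1.0 m/s = 3.06e+04 s = 0.3542 d.
C = 0.01029·exp(−0.18·0.3542) = 0.01029·0.9382 = 0.009659 mg/L.

0.00966 mg/L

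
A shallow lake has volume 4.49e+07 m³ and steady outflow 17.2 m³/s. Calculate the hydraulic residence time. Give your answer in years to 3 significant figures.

Q = 17.2 m³/s × 3.156e+07 s/yr = 5.428e+08 m³/yr.
Hydraulic residence time τ = V/Q = 4.49e+07/5.428e+08 = 0.08272 yr.

0.0827 yr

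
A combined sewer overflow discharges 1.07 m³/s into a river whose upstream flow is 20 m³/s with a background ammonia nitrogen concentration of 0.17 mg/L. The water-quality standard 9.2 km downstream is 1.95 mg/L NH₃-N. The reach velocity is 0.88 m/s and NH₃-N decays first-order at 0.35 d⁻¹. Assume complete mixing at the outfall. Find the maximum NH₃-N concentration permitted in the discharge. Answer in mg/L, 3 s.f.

36.9 mg/L

Travel time to the compliance point: t = 9200/0.88 = 1.045e+04 s = 0.121 d; decay factor exp(−0.35·0.121) = 0.9585.
So the concentration just after mixing may be at most 1.95/0.9585 = 2.034 mg/L.
Mass balance: 2.034·21.07 = 1.07·Cₑ + 20·0.17.
Cₑ = (42.86 − 3.4) / 1.07 = 36.88 mg/L.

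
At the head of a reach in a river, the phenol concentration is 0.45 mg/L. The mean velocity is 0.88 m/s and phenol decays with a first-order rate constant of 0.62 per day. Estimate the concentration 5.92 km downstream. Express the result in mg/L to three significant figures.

0.429 mg/L

Travel time t = 5.92 km / 0.88 m/s = 5920/0.88 = 6727 s = 0.07786 d.
First-order decay: C = 0.45·exp(−0.62·0.07786) = 0.45·0.9529 = 0.4288 mg/L.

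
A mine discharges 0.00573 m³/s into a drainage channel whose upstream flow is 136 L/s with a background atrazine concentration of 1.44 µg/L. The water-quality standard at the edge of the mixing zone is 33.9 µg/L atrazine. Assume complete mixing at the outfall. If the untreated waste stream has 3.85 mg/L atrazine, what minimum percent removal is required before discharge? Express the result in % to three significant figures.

136 L/s = 0.136 m³/s.
1.44 µg/L = 0.00144 mg/L.
33.9 µg/L = 0.0339 mg/L.
Mass balance: 0.0339·0.1417 = 0.00573·Cₑ + 0.136·0.00144.
Cₑ = (0.004805 − 0.0001958) / 0.00573 = 0.8043 mg/L.
Required removal = 1 − 0.8043/3.85 = 79.11 %.

79.1 %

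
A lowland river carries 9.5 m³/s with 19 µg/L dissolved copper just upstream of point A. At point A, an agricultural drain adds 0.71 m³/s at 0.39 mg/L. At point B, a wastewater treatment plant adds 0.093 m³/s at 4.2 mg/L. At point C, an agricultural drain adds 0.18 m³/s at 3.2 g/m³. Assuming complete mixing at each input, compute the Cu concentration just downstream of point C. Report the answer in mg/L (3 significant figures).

19 µg/L = 0.019 mg/L.
After input A: C = (9.5·0.019 + 0.71·0.39) / 10.21 = 0.0448 mg/L.
After input B: C = (10.21·0.0448 + 0.093·4.2) / 10.3 = 0.08231 mg/L.
After input C: C = (10.3·0.08231 + 0.18·3.2) / 10.48 = 0.1358 mg/L.

0.136 mg/L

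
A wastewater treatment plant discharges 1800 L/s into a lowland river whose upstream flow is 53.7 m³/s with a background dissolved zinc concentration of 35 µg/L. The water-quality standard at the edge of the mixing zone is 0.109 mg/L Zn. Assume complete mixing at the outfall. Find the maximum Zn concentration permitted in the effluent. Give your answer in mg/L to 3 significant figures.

1800 L/s = 1.8 m³/s.
35 µg/L = 0.035 mg/L.
Mass balance: 0.109·55.5 = 1.8·Cₑ + 53.7·0.035.
Cₑ = (6.05 − 1.88) / 1.8 = 2.317 mg/L.

2.32 mg/L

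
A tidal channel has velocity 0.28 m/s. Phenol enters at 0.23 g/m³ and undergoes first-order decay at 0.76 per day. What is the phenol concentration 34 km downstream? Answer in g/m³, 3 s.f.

Travel time t = 34 km / 0.28 m/s = 3.4e+04/0.28 = 1.214e+05 s = 1.405 d.
First-order decay: C = 0.23·exp(−0.76·1.405) = 0.23·0.3437 = 0.07904 g/m³.

0.0790 g/m³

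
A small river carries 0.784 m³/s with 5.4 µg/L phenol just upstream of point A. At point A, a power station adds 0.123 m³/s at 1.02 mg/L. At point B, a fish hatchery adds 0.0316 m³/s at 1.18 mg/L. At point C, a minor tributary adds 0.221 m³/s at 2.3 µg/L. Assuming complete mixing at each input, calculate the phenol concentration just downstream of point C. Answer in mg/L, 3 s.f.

5.4 µg/L = 0.0054 mg/L.
After input A: C = (0.784·0.0054 + 0.123·1.02) / 0.907 = 0.143 mg/L.
After input B: C = (0.907·0.143 + 0.0316·1.18) / 0.9386 = 0.1779 mg/L.
2.3 µg/L = 0.0023 mg/L.
After input C: C = (0.9386·0.1779 + 0.221·0.0023) / 1.16 = 0.1444 mg/L.

0.144 mg/L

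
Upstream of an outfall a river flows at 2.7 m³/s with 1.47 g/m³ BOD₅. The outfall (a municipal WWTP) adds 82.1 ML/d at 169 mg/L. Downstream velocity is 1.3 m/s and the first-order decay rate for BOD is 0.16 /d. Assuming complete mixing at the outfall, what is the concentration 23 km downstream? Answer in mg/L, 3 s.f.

43.6 mg/L

82.1 ML/d = 0.9502 m³/s.
After complete mixing, C₀ = (0.9502·169 + 2.7·1.47) / 3.65 = 45.08 mg/L.
Travel time t = 2.3e+04 m / 1.3 m/s = 1.769e+04 s = 0.2048 d.
C = 45.08·exp(−0.16·0.2048) = 45.08·0.9678 = 43.63 mg/L.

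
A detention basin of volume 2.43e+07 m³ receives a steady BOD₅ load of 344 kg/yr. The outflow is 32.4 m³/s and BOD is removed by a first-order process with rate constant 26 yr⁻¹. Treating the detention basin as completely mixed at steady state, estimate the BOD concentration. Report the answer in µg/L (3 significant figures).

Outflow Q = 32.4 m³/s × 3.156e+07 s/yr = 1.022e+09 m³/yr.
Steady-state CSTR mass balance: W = Q·C + k·V·C, so C = W/(Q + kV).
Q + kV = 1.022e+09 + 26·2.43e+07 = 1.654e+09 m³/yr.
C = 344/1.654e+09 = 2.079e-07 kg/m³ = 0.0002079 mg/L = 0.2079 µg/L.

0.208 µg/L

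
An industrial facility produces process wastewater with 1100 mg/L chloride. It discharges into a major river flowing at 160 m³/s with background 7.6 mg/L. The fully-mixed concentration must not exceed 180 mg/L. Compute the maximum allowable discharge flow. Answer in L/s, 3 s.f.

Mass balance at complete mixing: C_std·(Q_w + Q_r) = Q_w·C_e + Q_r·C_b.
Rearranging, Q_w = Q_r·(C_std − C_b)/(C_e − C_std) = 160·(180 − 7.6) / (1100 − 180) = 29.98 m³/s.
= 2.998e+04 L/s.

30000 L/s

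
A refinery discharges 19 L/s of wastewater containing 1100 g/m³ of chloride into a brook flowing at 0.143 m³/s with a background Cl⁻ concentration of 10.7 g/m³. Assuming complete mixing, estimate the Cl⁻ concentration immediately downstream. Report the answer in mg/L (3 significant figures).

138 mg/L

19 L/s = 0.019 m³/s.
Conservation of mass across the mixing zone: C = (0.019·1100 + 0.143·10.7) / (0.019 + 0.143) = 22.43/0.162 = 138.5 mg/L.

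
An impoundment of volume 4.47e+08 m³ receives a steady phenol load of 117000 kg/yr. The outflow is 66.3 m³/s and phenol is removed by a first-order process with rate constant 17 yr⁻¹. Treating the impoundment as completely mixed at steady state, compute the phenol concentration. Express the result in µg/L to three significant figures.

12.1 µg/L

Outflow Q = 66.3 m³/s × 3.156e+07 s/yr = 2.092e+09 m³/yr.
Steady-state CSTR mass balance: W = Q·C + k·V·C, so C = W/(Q + kV).
Q + kV = 2.092e+09 + 17·4.47e+08 = 9.691e+09 m³/yr.
C = 117000/9.691e+09 = 1.207e-05 kg/m³ = 0.01207 mg/L = 12.07 µg/L.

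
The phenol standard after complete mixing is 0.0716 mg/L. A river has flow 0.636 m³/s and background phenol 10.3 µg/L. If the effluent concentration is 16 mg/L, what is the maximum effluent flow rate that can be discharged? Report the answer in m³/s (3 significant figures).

0.00245 m³/s

10.3 µg/L = 0.0103 mg/L.
Mass balance at complete mixing: C_std·(Q_w + Q_r) = Q_w·C_e + Q_r·C_b.
Rearranging, Q_w = Q_r·(C_std − C_b)/(C_e − C_std) = 0.636·(0.0716 − 0.0103) / (16 − 0.0716) = 0.002448 m³/s.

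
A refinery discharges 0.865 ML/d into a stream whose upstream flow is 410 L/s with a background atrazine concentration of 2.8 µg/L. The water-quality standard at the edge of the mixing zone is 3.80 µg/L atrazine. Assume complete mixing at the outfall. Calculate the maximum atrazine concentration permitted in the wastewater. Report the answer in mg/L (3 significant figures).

0.865 ML/d = 0.01001 m³/s.
410 L/s = 0.41 m³/s.
2.8 µg/L = 0.0028 mg/L.
3.80 µg/L = 0.0038 mg/L.
Mass balance: 0.0038·0.42 = 0.01001·Cₑ + 0.41·0.0028.
Cₑ = (0.001596 − 0.001148) / 0.01001 = 0.04475 mg/L.

0.0448 mg/L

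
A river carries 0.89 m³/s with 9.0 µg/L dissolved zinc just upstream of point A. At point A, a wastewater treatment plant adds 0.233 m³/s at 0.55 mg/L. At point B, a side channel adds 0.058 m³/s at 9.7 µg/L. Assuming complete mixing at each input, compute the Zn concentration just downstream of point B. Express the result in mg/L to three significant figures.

9.0 µg/L = 0.009 mg/L.
After input A: C = (0.89·0.009 + 0.233·0.55) / 1.123 = 0.1212 mg/L.
9.7 µg/L = 0.0097 mg/L.
After input B: C = (1.123·0.1212 + 0.058·0.0097) / 1.181 = 0.1158 mg/L.

0.116 mg/L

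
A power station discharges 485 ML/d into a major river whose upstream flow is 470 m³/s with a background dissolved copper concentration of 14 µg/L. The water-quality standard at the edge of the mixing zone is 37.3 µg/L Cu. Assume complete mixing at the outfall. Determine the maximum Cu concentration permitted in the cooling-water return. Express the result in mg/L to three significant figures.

1.99 mg/L

485 ML/d = 5.613 m³/s.
14 µg/L = 0.014 mg/L.
37.3 µg/L = 0.0373 mg/L.
Mass balance: 0.0373·475.6 = 5.613·Cₑ + 470·0.014.
Cₑ = (17.74 − 6.58) / 5.613 = 1.988 mg/L.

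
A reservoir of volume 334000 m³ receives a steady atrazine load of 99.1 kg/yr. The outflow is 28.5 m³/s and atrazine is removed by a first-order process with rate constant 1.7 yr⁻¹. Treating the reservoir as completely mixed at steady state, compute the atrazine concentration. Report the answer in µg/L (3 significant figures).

Outflow Q = 28.5 m³/s × 3.156e+07 s/yr = 8.994e+08 m³/yr.
Steady-state CSTR mass balance: W = Q·C + k·V·C, so C = W/(Q + kV).
Q + kV = 8.994e+08 + 1.7·334000 = 9e+08 m³/yr.
C = 99.1/9e+08 = 1.101e-07 kg/m³ = 0.0001101 mg/L = 0.1101 µg/L.

0.110 µg/L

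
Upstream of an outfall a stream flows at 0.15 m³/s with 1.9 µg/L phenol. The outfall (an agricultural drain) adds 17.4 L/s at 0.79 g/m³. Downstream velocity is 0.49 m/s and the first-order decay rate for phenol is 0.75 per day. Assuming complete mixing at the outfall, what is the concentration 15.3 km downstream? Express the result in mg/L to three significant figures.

17.4 L/s = 0.0174 m³/s.
1.9 µg/L = 0.0019 mg/L.
After complete mixing, C₀ = (0.0174·0.79 + 0.15·0.0019) / 0.1674 = 0.08382 mg/L.
Travel time t = 1.53e+04 m / 0.49 m/s = 3.122e+04 s = 0.3614 d.
C = 0.08382·exp(−0.75·0.3614) = 0.08382·0.7626 = 0.06392 mg/L.

0.0639 mg/L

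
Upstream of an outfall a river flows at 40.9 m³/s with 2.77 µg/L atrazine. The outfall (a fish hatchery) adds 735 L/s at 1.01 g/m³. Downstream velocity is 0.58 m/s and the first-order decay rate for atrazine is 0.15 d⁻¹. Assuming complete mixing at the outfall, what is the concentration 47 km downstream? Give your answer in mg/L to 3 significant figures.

735 L/s = 0.735 m³/s.
2.77 µg/L = 0.00277 mg/L.
After complete mixing, C₀ = (0.735·1.01 + 40.9·0.00277) / 41.63 = 0.02055 mg/L.
Travel time t = 4.7e+04 m / 0.58 m/s = 8.103e+04 s = 0.9379 d.
C = 0.02055·exp(−0.15·0.9379) = 0.02055·0.8688 = 0.01785 mg/L.

0.0179 mg/L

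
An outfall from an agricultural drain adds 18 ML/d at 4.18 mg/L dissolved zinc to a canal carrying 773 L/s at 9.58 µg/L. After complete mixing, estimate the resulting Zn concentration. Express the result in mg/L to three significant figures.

18 ML/d = 0.2083 m³/s.
773 L/s = 0.773 m³/s.
9.58 µg/L = 0.00958 mg/L.
By mass balance at complete mixing, C = (0.2083·4.18 + 0.773·0.00958) / (0.2083 + 0.773) = 0.8782/0.9813 = 0.8949 mg/L.

0.895 mg/L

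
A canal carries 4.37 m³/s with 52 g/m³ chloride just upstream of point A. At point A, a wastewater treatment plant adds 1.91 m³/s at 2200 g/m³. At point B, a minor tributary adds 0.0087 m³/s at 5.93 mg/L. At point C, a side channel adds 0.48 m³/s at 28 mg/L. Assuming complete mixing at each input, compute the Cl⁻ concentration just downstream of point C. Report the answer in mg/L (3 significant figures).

After input A: C = (4.37·52 + 1.91·2200) / 6.28 = 705.3 mg/L.
After input B: C = (6.28·705.3 + 0.0087·5.93) / 6.289 = 704.3 mg/L.
After input C: C = (6.289·704.3 + 0.48·28) / 6.769 = 656.4 mg/L.

656 mg/L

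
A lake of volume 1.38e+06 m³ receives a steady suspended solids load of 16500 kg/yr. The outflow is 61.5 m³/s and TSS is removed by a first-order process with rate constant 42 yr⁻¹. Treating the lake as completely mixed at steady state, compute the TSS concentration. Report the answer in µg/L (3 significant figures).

Outflow Q = 61.5 m³/s × 3.156e+07 s/yr = 1.941e+09 m³/yr.
Steady-state CSTR mass balance: W = Q·C + k·V·C, so C = W/(Q + kV).
Q + kV = 1.941e+09 + 42·1.38e+06 = 1.999e+09 m³/yr.
C = 16500/1.999e+09 = 8.255e-06 kg/m³ = 0.008255 mg/L = 8.255 µg/L.

8.26 µg/L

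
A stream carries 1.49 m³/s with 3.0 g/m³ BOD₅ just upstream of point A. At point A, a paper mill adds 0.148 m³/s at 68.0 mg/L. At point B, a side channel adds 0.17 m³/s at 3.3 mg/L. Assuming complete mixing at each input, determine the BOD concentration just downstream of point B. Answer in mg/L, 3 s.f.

8.35 mg/L

After input A: C = (1.49·3 + 0.148·68) / 1.638 = 8.873 mg/L.
After input B: C = (1.638·8.873 + 0.17·3.3) / 1.808 = 8.349 mg/L.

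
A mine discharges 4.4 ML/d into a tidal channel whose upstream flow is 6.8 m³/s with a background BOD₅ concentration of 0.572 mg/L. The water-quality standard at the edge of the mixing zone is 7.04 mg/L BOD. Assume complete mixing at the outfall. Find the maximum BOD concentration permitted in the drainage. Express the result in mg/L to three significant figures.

871 mg/L

4.4 ML/d = 0.05093 m³/s.
Mass balance: 7.04·6.851 = 0.05093·Cₑ + 6.8·0.572.
Cₑ = (48.23 − 3.89) / 0.05093 = 870.7 mg/L.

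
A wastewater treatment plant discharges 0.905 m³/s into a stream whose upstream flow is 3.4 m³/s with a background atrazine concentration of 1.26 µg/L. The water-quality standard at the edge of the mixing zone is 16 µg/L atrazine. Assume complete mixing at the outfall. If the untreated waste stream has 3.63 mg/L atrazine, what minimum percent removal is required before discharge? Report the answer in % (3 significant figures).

1.26 µg/L = 0.00126 mg/L.
16 µg/L = 0.016 mg/L.
Mass balance: 0.016·4.305 = 0.905·Cₑ + 3.4·0.00126.
Cₑ = (0.06888 − 0.004284) / 0.905 = 0.07138 mg/L.
Required removal = 1 − 0.07138/3.63 = 98.03 %.

98.0 %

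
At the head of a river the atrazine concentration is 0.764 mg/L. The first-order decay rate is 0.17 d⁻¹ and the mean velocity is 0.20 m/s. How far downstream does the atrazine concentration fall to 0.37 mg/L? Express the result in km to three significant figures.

From C = C₀·e^(−kt), t = ln(C₀/C)/k = ln(0.764/0.37)/0.17 = 0.7251/0.17 = 4.265 d.
Distance = v·t = 0.20 m/s × 3.685e+05 s = 7.37e+04 m = 73.7 km.

73.7 km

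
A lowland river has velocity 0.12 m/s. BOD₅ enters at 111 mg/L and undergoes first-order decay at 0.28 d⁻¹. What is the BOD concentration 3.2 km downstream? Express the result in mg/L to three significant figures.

102 mg/L

Travel time t = 3.2 km / 0.12 m/s = 3200/0.12 = 2.667e+04 s = 0.3086 d.
First-order decay: C = 111·exp(−0.28·0.3086) = 111·0.9172 = 101.8 mg/L.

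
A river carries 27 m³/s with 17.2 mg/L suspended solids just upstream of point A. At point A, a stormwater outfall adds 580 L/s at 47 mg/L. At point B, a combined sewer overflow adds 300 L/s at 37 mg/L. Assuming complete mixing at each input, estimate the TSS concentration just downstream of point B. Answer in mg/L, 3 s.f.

580 L/s = 0.58 m³/s.
After input A: C = (27·17.2 + 0.58·47) / 27.58 = 17.83 mg/L.
300 L/s = 0.3 m³/s.
After input B: C = (27.58·17.83 + 0.3·37) / 27.88 = 18.03 mg/L.

18.0 mg/L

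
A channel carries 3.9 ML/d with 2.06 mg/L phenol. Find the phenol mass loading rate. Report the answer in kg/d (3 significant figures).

3.9 ML/d = 0.04514 m³/s.
Mass flux = Q·C = 0.04514 m³/s × 2.06 g/m³ = 0.09299 g/s.
= 0.09299 g/s × 86.4 = 8.034 kg/d.

8.03 kg/d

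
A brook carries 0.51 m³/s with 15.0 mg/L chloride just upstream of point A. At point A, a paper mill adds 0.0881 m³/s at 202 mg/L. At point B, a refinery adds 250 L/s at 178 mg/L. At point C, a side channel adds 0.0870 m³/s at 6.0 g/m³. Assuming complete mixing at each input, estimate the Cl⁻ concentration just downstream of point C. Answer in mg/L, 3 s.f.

After input A: C = (0.51·15 + 0.0881·202) / 0.5981 = 42.55 mg/L.
250 L/s = 0.25 m³/s.
After input B: C = (0.5981·42.55 + 0.25·178) / 0.8481 = 82.47 mg/L.
After input C: C = (0.8481·82.47 + 0.087·6) / 0.9351 = 75.36 mg/L.

75.4 mg/L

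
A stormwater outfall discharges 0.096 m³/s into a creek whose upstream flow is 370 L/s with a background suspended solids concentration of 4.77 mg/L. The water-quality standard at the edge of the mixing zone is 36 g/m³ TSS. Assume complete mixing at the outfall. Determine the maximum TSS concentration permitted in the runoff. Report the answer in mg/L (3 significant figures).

370 L/s = 0.37 m³/s.
Mass balance: 36·0.466 = 0.096·Cₑ + 0.37·4.77.
Cₑ = (16.78 − 1.765) / 0.096 = 156.4 mg/L.

156 mg/L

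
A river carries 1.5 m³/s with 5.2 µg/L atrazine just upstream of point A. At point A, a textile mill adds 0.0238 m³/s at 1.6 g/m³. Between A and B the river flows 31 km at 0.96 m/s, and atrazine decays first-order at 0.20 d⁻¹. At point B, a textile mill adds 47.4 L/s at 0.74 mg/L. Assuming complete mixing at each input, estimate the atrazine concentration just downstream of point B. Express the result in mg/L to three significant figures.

5.2 µg/L = 0.0052 mg/L.
After input A: C = (1.5·0.0052 + 0.0238·1.6) / 1.524 = 0.03011 mg/L.
Over the 31 km reach to input B (t = 3.229e+04 s = 0.3737 d), decay gives C = 0.03011·exp(−0.20·0.3737) = 0.02794 mg/L.
47.4 L/s = 0.0474 m³/s.
After input B: C = (1.524·0.02794 + 0.0474·0.74) / 1.571 = 0.04942 mg/L.

0.0494 mg/L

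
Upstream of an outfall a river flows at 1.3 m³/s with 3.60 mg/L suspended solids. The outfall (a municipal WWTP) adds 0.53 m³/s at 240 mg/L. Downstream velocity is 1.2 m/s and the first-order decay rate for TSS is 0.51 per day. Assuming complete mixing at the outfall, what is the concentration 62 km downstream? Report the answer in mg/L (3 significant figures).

After complete mixing, C₀ = (0.53·240 + 1.3·3.6) / 1.83 = 72.07 mg/L.
Travel time t = 6.2e+04 m / 1.2 m/s = 5.167e+04 s = 0.598 d.
C = 72.07·exp(−0.51·0.598) = 72.07·0.7371 = 53.12 mg/L.

53.1 mg/L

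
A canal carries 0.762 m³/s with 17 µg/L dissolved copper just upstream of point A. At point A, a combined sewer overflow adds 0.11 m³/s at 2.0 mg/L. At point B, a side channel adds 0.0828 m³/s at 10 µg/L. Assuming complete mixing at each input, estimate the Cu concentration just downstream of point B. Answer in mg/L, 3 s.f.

0.245 mg/L

17 µg/L = 0.017 mg/L.
After input A: C = (0.762·0.017 + 0.11·2) / 0.872 = 0.2671 mg/L.
10 µg/L = 0.01 mg/L.
After input B: C = (0.872·0.2671 + 0.0828·0.01) / 0.9548 = 0.2448 mg/L.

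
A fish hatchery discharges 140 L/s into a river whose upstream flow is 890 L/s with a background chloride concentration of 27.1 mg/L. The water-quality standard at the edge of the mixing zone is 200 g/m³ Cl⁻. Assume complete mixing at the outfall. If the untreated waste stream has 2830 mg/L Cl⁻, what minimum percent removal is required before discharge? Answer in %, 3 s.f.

140 L/s = 0.14 m³/s.
890 L/s = 0.89 m³/s.
Mass balance: 200·1.03 = 0.14·Cₑ + 0.89·27.1.
Cₑ = (206 − 24.12) / 0.14 = 1299 mg/L.
Required removal = 1 − 1299/2830 = 54.09 %.

54.1 %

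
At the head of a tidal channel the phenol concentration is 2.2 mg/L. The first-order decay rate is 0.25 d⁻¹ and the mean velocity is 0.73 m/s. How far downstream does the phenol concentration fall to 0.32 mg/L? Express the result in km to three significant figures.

486 km

From C = C₀·e^(−kt), t = ln(C₀/C)/k = ln(2.2/0.32)/0.25 = 1.928/0.25 = 7.712 d.
Distance = v·t = 0.73 m/s × 6.663e+05 s = 4.864e+05 m = 486.4 km.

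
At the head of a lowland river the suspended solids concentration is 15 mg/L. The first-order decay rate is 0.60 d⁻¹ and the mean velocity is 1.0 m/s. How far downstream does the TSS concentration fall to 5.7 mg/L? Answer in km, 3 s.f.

From C = C₀·e^(−kt), t = ln(C₀/C)/k = ln(15/5.7)/0.60 = 0.9676/0.60 = 1.613 d.
Distance = v·t = 1.0 m/s × 1.393e+05 s = 1.393e+05 m = 139.3 km.

139 km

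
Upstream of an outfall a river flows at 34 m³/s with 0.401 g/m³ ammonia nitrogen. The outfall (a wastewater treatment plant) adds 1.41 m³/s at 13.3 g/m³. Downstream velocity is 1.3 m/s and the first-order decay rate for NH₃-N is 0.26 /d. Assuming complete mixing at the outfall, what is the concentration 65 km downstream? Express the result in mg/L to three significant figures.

0.787 mg/L

After complete mixing, C₀ = (1.41·13.3 + 34·0.401) / 35.41 = 0.9146 mg/L.
Travel time t = 6.5e+04 m / 1.3 m/s = 5e+04 s = 0.5787 d.
C = 0.9146·exp(−0.26·0.5787) = 0.9146·0.8603 = 0.7869 mg/L.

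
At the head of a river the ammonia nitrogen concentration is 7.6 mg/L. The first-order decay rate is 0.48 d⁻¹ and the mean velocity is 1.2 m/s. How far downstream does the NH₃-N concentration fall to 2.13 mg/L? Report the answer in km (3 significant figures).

From C = C₀·e^(−kt), t = ln(C₀/C)/k = ln(7.6/2.13)/0.48 = 1.272/0.48 = 2.65 d.
Distance = v·t = 1.2 m/s × 2.29e+05 s = 2.748e+05 m = 274.8 km.

275 km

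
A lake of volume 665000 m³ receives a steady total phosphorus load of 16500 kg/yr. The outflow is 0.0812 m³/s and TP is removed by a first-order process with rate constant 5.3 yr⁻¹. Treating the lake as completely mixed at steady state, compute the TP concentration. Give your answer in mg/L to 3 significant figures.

2.71 mg/L

Outflow Q = 0.0812 m³/s × 3.156e+07 s/yr = 2.562e+06 m³/yr.
Steady-state CSTR mass balance: W = Q·C + k·V·C, so C = W/(Q + kV).
Q + kV = 2.562e+06 + 5.3·665000 = 6.087e+06 m³/yr.
C = 16500/6.087e+06 = 0.002711 kg/m³ = 2.711 mg/L.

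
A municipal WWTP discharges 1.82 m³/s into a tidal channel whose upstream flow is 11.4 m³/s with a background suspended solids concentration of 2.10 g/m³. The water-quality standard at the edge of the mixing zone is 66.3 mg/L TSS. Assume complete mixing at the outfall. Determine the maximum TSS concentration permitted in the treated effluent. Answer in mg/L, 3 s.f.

468 mg/L

Mass balance: 66.3·13.22 = 1.82·Cₑ + 11.4·2.1.
Cₑ = (876.5 − 23.94) / 1.82 = 468.4 mg/L.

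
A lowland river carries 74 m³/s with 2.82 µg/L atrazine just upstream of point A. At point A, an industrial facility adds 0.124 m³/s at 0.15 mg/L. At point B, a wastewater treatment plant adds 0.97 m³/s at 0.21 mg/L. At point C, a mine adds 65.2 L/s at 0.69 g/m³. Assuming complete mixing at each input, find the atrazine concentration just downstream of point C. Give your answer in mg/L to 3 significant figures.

2.82 µg/L = 0.00282 mg/L.
After input A: C = (74·0.00282 + 0.124·0.15) / 74.12 = 0.003066 mg/L.
After input B: C = (74.12·0.003066 + 0.97·0.21) / 75.09 = 0.005739 mg/L.
65.2 L/s = 0.0652 m³/s.
After input C: C = (75.09·0.005739 + 0.0652·0.69) / 75.16 = 0.006333 mg/L.

0.00633 mg/L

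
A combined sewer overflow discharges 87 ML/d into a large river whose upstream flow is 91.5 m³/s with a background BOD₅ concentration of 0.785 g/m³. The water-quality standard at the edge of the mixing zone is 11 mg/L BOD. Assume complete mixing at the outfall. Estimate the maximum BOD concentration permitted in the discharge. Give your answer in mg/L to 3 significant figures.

939 mg/L

87 ML/d = 1.007 m³/s.
Mass balance: 11·92.51 = 1.007·Cₑ + 91.5·0.785.
Cₑ = (1018 − 71.83) / 1.007 = 939.2 mg/L.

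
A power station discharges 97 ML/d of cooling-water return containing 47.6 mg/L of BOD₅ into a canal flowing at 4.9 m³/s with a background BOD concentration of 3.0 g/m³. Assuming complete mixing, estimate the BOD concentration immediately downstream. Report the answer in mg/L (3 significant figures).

11.3 mg/L

97 ML/d = 1.123 m³/s.
By mass balance at complete mixing, C = (1.123·47.6 + 4.9·3) / (1.123 + 4.9) = 68.14/6.023 = 11.31 mg/L.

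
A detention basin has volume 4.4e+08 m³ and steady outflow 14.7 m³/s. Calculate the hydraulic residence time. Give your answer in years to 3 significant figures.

Q = 14.7 m³/s × 3.156e+07 s/yr = 4.639e+08 m³/yr.
Hydraulic residence time τ = V/Q = 4.4e+08/4.639e+08 = 0.9485 yr.

0.948 yr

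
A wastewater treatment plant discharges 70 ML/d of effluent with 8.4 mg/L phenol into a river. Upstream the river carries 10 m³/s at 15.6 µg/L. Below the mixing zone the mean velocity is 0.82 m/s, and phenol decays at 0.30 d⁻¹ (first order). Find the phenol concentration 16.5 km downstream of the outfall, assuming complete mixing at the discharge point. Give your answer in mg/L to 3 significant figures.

70 ML/d = 0.8102 m³/s.
15.6 µg/L = 0.0156 mg/L.
After complete mixing, C₀ = (0.8102·8.4 + 10·0.0156) / 10.81 = 0.644 mg/L.
Travel time t = 1.65e+04 m / 0.82 m/s = 2.012e+04 s = 0.2329 d.
C = 0.644·exp(−0.30·0.2329) = 0.644·0.9325 = 0.6005 mg/L.

0.601 mg/L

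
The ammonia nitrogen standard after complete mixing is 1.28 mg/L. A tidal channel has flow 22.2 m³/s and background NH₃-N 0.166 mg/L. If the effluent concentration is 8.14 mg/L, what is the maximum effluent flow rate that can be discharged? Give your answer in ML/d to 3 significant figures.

Mass balance at complete mixing: C_std·(Q_w + Q_r) = Q_w·C_e + Q_r·C_b.
Rearranging, Q_w = Q_r·(C_std − C_b)/(C_e − C_std) = 22.2·(1.28 − 0.166) / (8.14 − 1.28) = 3.605 m³/s.
= 311.5 ML/d.

311 ML/d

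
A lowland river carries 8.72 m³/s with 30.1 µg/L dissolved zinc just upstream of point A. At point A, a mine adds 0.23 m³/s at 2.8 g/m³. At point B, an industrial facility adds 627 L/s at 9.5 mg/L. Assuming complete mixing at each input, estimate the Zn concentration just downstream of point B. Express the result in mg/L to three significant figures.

30.1 µg/L = 0.0301 mg/L.
After input A: C = (8.72·0.0301 + 0.23·2.8) / 8.95 = 0.1013 mg/L.
627 L/s = 0.627 m³/s.
After input B: C = (8.95·0.1013 + 0.627·9.5) / 9.577 = 0.7166 mg/L.

0.717 mg/L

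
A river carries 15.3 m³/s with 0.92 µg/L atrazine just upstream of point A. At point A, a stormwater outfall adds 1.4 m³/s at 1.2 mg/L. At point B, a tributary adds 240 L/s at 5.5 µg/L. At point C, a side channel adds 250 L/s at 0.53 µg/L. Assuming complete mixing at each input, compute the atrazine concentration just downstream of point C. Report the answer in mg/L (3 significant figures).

0.92 µg/L = 0.00092 mg/L.
After input A: C = (15.3·0.00092 + 1.4·1.2) / 16.7 = 0.1014 mg/L.
240 L/s = 0.24 m³/s.
5.5 µg/L = 0.0055 mg/L.
After input B: C = (16.7·0.1014 + 0.24·0.0055) / 16.94 = 0.1001 mg/L.
250 L/s = 0.25 m³/s.
0.53 µg/L = 0.00053 mg/L.
After input C: C = (16.94·0.1001 + 0.25·0.00053) / 17.19 = 0.09863 mg/L.

0.0986 mg/L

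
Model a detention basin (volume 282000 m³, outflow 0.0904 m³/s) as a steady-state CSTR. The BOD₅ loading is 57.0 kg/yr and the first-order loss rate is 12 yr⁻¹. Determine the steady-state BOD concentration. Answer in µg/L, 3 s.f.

9.14 µg/L

Outflow Q = 0.0904 m³/s × 3.156e+07 s/yr = 2.853e+06 m³/yr.
Steady-state CSTR mass balance: W = Q·C + k·V·C, so C = W/(Q + kV).
Q + kV = 2.853e+06 + 12·282000 = 6.237e+06 m³/yr.
C = 57.0/6.237e+06 = 9.139e-06 kg/m³ = 0.009139 mg/L = 9.139 µg/L.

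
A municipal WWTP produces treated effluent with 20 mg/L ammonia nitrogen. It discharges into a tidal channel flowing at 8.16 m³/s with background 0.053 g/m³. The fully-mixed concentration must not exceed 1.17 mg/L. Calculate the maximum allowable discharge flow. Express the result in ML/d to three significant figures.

Mass balance at complete mixing: C_std·(Q_w + Q_r) = Q_w·C_e + Q_r·C_b.
Rearranging, Q_w = Q_r·(C_std − C_b)/(C_e − C_std) = 8.16·(1.17 − 0.053) / (20 − 1.17) = 0.4841 m³/s.
= 41.82 ML/d.

41.8 ML/d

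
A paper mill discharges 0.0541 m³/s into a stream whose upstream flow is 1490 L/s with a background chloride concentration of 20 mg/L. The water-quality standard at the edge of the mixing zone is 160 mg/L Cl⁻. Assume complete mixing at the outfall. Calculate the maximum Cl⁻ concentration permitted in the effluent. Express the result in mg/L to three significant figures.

1490 L/s = 1.49 m³/s.
Mass balance: 160·1.544 = 0.0541·Cₑ + 1.49·20.
Cₑ = (247.1 − 29.8) / 0.0541 = 4016 mg/L.

4020 mg/L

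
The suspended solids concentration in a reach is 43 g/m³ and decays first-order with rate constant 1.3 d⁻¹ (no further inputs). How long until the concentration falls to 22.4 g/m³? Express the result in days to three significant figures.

0.502 d

t = ln(C₀/C)/k = ln(43/22.4)/1.3 = 0.6521/1.3 = 0.5016 d.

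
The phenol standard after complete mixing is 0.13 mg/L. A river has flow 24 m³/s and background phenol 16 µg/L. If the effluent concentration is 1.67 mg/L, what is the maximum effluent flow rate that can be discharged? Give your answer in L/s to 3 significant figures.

16 µg/L = 0.016 mg/L.
Mass balance at complete mixing: C_std·(Q_w + Q_r) = Q_w·C_e + Q_r·C_b.
Rearranging, Q_w = Q_r·(C_std − C_b)/(C_e − C_std) = 24·(0.13 − 0.016) / (1.67 − 0.13) = 1.777 m³/s.
= 1777 L/s.

1780 L/s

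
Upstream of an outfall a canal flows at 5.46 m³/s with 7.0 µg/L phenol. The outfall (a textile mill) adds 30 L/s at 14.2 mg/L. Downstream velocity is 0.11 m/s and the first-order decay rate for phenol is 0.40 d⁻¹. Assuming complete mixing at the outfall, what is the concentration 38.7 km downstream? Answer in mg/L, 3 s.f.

30 L/s = 0.03 m³/s.
7.0 µg/L = 0.007 mg/L.
After complete mixing, C₀ = (0.03·14.2 + 5.46·0.007) / 5.49 = 0.08456 mg/L.
Travel time t = 3.87e+04 m / 0.11 m/s = 3.518e+05 s = 4.072 d.
C = 0.08456·exp(−0.40·4.072) = 0.08456·0.1962 = 0.01659 mg/L.

0.0166 mg/L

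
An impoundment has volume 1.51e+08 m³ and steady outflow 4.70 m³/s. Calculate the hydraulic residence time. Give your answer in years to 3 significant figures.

1.02 yr

Q = 4.70 m³/s × 3.156e+07 s/yr = 1.483e+08 m³/yr.
Hydraulic residence time τ = V/Q = 1.51e+08/1.483e+08 = 1.018 yr.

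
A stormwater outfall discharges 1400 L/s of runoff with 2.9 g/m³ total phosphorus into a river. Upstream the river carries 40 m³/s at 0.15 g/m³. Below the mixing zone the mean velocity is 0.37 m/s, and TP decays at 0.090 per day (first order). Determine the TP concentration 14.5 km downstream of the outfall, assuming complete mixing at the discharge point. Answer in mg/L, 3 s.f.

1400 L/s = 1.4 m³/s.
After complete mixing, C₀ = (1.4·2.9 + 40·0.15) / 41.4 = 0.243 mg/L.
Travel time t = 1.45e+04 m / 0.37 m/s = 3.919e+04 s = 0.4536 d.
C = 0.243·exp(−0.090·0.4536) = 0.243·0.96 = 0.2333 mg/L.

0.233 mg/L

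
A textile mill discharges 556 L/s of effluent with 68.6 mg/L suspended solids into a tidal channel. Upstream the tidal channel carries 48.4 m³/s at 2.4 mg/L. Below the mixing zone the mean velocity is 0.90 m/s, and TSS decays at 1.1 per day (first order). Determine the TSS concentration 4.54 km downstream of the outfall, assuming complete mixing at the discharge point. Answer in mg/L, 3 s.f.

2.96 mg/L

556 L/s = 0.556 m³/s.
After complete mixing, C₀ = (0.556·68.6 + 48.4·2.4) / 48.96 = 3.152 mg/L.
Travel time t = 4540 m / 0.90 m/s = 5044 s = 0.05838 d.
C = 3.152·exp(−1.1·0.05838) = 3.152·0.9378 = 2.956 mg/L.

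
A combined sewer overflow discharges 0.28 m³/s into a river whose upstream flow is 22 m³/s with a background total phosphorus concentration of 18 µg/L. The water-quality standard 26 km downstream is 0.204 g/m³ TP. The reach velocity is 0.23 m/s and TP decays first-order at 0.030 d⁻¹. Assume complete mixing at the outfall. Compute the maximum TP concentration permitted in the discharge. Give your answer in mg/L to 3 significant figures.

15.5 mg/L

18 µg/L = 0.018 mg/L.
Travel time to the compliance point: t = 2.6e+04/0.23 = 1.13e+05 s = 1.308 d; decay factor exp(−0.030·1.308) = 0.9615.
So the concentration just after mixing may be at most 0.204/0.9615 = 0.2122 mg/L.
Mass balance: 0.2122·22.28 = 0.28·Cₑ + 22·0.018.
Cₑ = (4.727 − 0.396) / 0.28 = 15.47 mg/L.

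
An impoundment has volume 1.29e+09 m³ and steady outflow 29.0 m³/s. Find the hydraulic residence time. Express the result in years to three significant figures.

1.41 yr

Q = 29.0 m³/s × 3.156e+07 s/yr = 9.152e+08 m³/yr.
Hydraulic residence time τ = V/Q = 1.29e+09/9.152e+08 = 1.41 yr.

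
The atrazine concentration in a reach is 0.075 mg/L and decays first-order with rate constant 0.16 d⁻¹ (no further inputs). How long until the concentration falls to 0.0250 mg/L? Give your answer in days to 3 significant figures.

6.87 d

t = ln(C₀/C)/k = ln(0.075/0.0250)/0.16 = 1.099/0.16 = 6.866 d.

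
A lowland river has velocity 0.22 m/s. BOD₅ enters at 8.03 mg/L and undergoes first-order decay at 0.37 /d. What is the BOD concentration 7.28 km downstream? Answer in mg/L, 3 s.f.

6.97 mg/L

Travel time t = 7.28 km / 0.22 m/s = 7280/0.22 = 3.309e+04 s = 0.383 d.
First-order decay: C = 8.03·exp(−0.37·0.383) = 8.03·0.8679 = 6.969 mg/L.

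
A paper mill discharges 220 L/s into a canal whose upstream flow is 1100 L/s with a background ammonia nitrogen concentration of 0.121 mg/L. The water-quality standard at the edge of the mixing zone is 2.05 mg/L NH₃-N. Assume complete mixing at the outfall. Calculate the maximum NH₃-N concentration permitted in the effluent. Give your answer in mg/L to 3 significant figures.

11.7 mg/L

220 L/s = 0.22 m³/s.
1100 L/s = 1.1 m³/s.
Mass balance: 2.05·1.32 = 0.22·Cₑ + 1.1·0.121.
Cₑ = (2.706 − 0.1331) / 0.22 = 11.69 mg/L.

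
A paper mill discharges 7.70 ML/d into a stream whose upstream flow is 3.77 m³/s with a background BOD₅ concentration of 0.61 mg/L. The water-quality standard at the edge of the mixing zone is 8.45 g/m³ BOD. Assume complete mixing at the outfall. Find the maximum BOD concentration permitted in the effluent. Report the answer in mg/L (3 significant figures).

7.70 ML/d = 0.08912 m³/s.
Mass balance: 8.45·3.859 = 0.08912·Cₑ + 3.77·0.61.
Cₑ = (32.61 − 2.3) / 0.08912 = 340.1 mg/L.

340 mg/L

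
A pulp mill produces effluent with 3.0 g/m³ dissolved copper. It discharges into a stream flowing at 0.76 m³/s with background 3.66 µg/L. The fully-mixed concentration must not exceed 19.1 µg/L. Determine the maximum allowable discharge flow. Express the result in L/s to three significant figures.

3.94 L/s

3.66 µg/L = 0.00366 mg/L.
19.1 µg/L = 0.0191 mg/L.
Mass balance at complete mixing: C_std·(Q_w + Q_r) = Q_w·C_e + Q_r·C_b.
Rearranging, Q_w = Q_r·(C_std − C_b)/(C_e − C_std) = 0.76·(0.0191 − 0.00366) / (3 − 0.0191) = 0.003937 m³/s.
= 3.937 L/s.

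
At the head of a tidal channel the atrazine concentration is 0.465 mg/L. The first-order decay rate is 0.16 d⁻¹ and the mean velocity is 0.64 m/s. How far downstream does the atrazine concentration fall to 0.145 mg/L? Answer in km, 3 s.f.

403 km

From C = C₀·e^(−kt), t = ln(C₀/C)/k = ln(0.465/0.145)/0.16 = 1.165/0.16 = 7.283 d.
Distance = v·t = 0.64 m/s × 6.293e+05 s = 4.027e+05 m = 402.7 km.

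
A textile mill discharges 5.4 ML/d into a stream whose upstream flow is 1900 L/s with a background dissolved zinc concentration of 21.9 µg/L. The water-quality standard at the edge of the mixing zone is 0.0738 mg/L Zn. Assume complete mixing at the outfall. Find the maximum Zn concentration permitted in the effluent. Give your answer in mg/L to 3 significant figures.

1.65 mg/L

5.4 ML/d = 0.0625 m³/s.
1900 L/s = 1.9 m³/s.
21.9 µg/L = 0.0219 mg/L.
Mass balance: 0.0738·1.963 = 0.0625·Cₑ + 1.9·0.0219.
Cₑ = (0.1448 − 0.04161) / 0.0625 = 1.652 mg/L.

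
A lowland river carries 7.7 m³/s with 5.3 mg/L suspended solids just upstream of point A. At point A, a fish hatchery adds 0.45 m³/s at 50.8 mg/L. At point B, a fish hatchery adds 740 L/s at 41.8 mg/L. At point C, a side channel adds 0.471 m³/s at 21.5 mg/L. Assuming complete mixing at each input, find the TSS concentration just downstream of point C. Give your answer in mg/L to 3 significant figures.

11.2 mg/L

After input A: C = (7.7·5.3 + 0.45·50.8) / 8.15 = 7.812 mg/L.
740 L/s = 0.74 m³/s.
After input B: C = (8.15·7.812 + 0.74·41.8) / 8.89 = 10.64 mg/L.
After input C: C = (8.89·10.64 + 0.471·21.5) / 9.361 = 11.19 mg/L.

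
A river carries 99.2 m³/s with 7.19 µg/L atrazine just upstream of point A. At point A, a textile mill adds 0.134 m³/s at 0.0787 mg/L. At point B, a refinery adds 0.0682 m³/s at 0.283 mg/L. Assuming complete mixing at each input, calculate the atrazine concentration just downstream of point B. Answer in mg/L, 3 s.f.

0.00748 mg/L

7.19 µg/L = 0.00719 mg/L.
After input A: C = (99.2·0.00719 + 0.134·0.0787) / 99.33 = 0.007286 mg/L.
After input B: C = (99.33·0.007286 + 0.0682·0.283) / 99.4 = 0.007476 mg/L.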